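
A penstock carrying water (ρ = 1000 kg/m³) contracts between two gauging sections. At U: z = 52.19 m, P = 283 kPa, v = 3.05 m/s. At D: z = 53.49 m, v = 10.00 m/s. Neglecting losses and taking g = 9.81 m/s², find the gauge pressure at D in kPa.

P₂ ≈ 225 kPa

Pressure head at U: ψ₁ = P₁/(ρg) = 283×1000 / (1000 × 9.81) = 28.85 m.
Velocity heads: v₁²/2g = 3.05²/19.62 = 0.474 m; v₂²/2g = 10.00²/19.62 = 5.097 m.
Total head H = z₁ + ψ₁ + v₁²/2g = 52.19 + 28.85 + 0.474 = 81.51 m.
ψ₂ = H − z₂ − v₂²/2g = 81.51 − 53.49 − 5.097 = 22.92 m.
P₂ = ρgψ₂ = 1000 × 9.81 × 22.92 ≈ 225 kPa.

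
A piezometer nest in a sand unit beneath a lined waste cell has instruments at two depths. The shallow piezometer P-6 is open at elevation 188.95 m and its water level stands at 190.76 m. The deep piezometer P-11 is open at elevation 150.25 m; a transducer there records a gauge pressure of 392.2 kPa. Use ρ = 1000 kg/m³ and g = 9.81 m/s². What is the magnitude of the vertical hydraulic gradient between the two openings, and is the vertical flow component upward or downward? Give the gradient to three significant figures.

|i_v| ≈ 0.0137; vertical flow is downward

Total head at P-6: h = 190.76 m (water level in the standpipe).
Pressure head at P-11: ψ = P/(ρg) = 392.2×1000 / (1000 × 9.81) = 39.98 m.
Total head at P-11: h = z + ψ = 150.25 + 39.98 = 190.23 m.
Δh = h(P-6) − h(P-11) = 190.76 − 190.23 = 0.53 m.
Vertical separation Δz = 188.95 − 150.25 = 38.70 m.
|i_v| = |Δh| / Δz = 0.53 / 38.70 = 0.0137.
Head is higher in the shallow piezometer, so vertical flow is downward (recharge condition).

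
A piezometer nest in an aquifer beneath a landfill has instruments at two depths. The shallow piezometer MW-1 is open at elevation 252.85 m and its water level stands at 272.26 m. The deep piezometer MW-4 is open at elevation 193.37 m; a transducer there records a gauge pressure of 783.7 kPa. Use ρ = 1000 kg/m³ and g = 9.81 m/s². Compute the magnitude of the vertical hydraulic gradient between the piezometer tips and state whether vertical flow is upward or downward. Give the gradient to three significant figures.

|i_v| ≈ 0.0168; vertical flow is upward

Total head at MW-1: h = 272.26 m (water level in the standpipe).
Pressure head at MW-4: ψ = P/(ρg) = 783.7×1000 / (1000 × 9.81) = 79.89 m.
Total head at MW-4: h = z + ψ = 193.37 + 79.89 = 273.26 m.
Δh = h(MW-1) − h(MW-4) = 272.26 − 273.26 = -1.00 m.
Vertical separation Δz = 252.85 − 193.37 = 59.48 m.
|i_v| = |Δh| / Δz = 1.00 / 59.48 = 0.0168.
Head is higher in the deep piezometer, so vertical flow is upward (discharge condition).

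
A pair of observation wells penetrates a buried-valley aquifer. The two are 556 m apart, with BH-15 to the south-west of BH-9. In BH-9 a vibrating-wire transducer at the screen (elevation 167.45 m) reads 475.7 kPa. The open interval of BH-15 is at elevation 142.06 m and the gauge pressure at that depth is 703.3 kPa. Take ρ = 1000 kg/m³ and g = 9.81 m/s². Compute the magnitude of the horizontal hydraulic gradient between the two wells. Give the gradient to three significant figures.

Pressure head at BH-9: ψ = P/(ρg) = 475.7×1000 / (1000 × 9.81) = 48.49 m.
Total head at BH-9: h = z + ψ = 167.45 + 48.49 = 215.94 m.
Pressure head at BH-15: ψ = P/(ρg) = 703.3×1000 / (1000 × 9.81) = 71.69 m.
Total head at BH-15: h = z + ψ = 142.06 + 71.69 = 213.75 m.
Head difference: h(BH-9) − h(BH-15) = 215.94 − 213.75 = 2.19 m.
Hydraulic gradient: i = |Δh| / L = 2.19 / 556 = 0.00394.

i ≈ 0.00394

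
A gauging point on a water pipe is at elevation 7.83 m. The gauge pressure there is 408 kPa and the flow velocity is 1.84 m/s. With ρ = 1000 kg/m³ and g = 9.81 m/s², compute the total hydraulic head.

Pressure head ψ = P/(ρg) = 408×1000 / (1000 × 9.81) = 41.59 m.
Velocity head = v²/(2g) = 1.84² / (2 × 9.81) = 0.173 m.
h = z + ψ + v²/(2g) = 7.83 + 41.59 + 0.173 = 49.59 m.

h ≈ 49.59 m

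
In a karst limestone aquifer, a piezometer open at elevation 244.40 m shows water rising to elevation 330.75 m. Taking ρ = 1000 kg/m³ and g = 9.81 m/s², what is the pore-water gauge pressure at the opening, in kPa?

P ≈ 847 kPa

Pressure head ψ = h − z = 330.75 − 244.40 = 86.35 m.
P = ρgψ = 1000 × 9.81 × 86.35 = 847094 Pa ≈ 847 kPa.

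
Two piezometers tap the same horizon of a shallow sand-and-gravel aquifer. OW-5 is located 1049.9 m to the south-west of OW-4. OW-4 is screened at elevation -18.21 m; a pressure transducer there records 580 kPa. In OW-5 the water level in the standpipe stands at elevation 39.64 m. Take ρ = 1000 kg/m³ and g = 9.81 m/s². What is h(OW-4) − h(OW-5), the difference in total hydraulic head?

Pressure head at OW-4: ψ = P/(ρg) = 580×1000 / (1000 × 9.81) = 59.12 m.
Total head at OW-4: h = z + ψ = -18.21 + 59.12 = 40.91 m.
Total head at OW-5: h = 39.64 m (water level in the piezometer is the total head).
Head difference: h(OW-4) − h(OW-5) = 40.91 − 39.64 = 1.27 m.

Δh ≈ 1.27 m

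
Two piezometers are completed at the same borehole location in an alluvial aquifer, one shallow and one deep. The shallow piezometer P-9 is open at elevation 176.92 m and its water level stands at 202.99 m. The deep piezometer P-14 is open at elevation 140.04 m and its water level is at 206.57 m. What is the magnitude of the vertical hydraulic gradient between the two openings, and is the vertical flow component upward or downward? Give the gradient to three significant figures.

|i_v| ≈ 0.0971; vertical flow is upward

Total head at P-9: h = 202.99 m (water level in the standpipe).
Total head at P-14: h = 206.57 m.
Δh = h(P-9) − h(P-14) = 202.99 − 206.57 = -3.58 m.
Vertical separation Δz = 176.92 − 140.04 = 36.88 m.
|i_v| = |Δh| / Δz = 3.58 / 36.88 = 0.0971.
Head is higher in the deep piezometer, so vertical flow is upward (discharge condition).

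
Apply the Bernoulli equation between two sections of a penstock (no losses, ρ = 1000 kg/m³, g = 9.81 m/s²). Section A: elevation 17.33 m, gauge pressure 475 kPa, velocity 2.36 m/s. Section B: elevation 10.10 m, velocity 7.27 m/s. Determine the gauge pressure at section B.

P₂ ≈ 522 kPa

Pressure head at A: ψ₁ = P₁/(ρg) = 475×1000 / (1000 × 9.81) = 48.42 m.
Velocity heads: v₁²/2g = 2.36²/19.62 = 0.284 m; v₂²/2g = 7.27²/19.62 = 2.694 m.
Total head H = z₁ + ψ₁ + v₁²/2g = 17.33 + 48.42 + 0.284 = 66.03 m.
ψ₂ = H − z₂ − v₂²/2g = 66.03 − 10.10 − 2.694 = 53.24 m.
P₂ = ρgψ₂ = 1000 × 9.81 × 53.24 ≈ 522 kPa.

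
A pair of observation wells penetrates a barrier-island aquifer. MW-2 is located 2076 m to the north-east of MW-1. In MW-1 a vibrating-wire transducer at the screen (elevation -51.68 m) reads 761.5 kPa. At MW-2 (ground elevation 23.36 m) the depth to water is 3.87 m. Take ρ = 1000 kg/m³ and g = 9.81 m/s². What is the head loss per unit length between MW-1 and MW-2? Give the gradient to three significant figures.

Pressure head at MW-1: ψ = P/(ρg) = 761.5×1000 / (1000 × 9.81) = 77.62 m.
Total head at MW-1: h = z + ψ = -51.68 + 77.62 = 25.94 m.
Total head at MW-2: h = 23.36 − 3.87 = 19.49 m.
Head difference: h(MW-1) − h(MW-2) = 25.94 − 19.49 = 6.45 m.
Hydraulic gradient: i = |Δh| / L = 6.45 / 2076 = 0.00311.

i ≈ 0.00311 m/m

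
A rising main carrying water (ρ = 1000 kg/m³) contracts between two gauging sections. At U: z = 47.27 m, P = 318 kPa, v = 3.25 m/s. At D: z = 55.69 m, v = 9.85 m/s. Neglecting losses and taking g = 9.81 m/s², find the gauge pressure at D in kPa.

Pressure head at U: ψ₁ = P₁/(ρg) = 318×1000 / (1000 × 9.81) = 32.42 m.
Velocity heads: v₁²/2g = 3.25²/19.62 = 0.538 m; v₂²/2g = 9.85²/19.62 = 4.945 m.
Total head H = z₁ + ψ₁ + v₁²/2g = 47.27 + 32.42 + 0.538 = 80.23 m.
ψ₂ = H − z₂ − v₂²/2g = 80.23 − 55.69 − 4.945 = 19.60 m.
P₂ = ρgψ₂ = 1000 × 9.81 × 19.60 ≈ 192 kPa.

P₂ ≈ 192 kPa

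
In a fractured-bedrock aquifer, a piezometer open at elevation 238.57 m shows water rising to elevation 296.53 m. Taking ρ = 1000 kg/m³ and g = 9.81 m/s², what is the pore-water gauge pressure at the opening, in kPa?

Pressure head ψ = h − z = 296.53 − 238.57 = 57.96 m.
P = ρgψ = 1000 × 9.81 × 57.96 = 568588 Pa ≈ 569 kPa.

P ≈ 569 kPa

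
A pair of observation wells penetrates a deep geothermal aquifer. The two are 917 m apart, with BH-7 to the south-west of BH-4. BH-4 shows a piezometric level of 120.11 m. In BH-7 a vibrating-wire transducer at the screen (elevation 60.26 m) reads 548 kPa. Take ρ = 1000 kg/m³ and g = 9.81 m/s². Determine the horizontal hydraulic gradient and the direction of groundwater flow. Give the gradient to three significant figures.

Total head at BH-4: h = 120.11 m (water level in the piezometer is the total head).
Pressure head at BH-7: ψ = P/(ρg) = 548×1000 / (1000 × 9.81) = 55.86 m.
Total head at BH-7: h = z + ψ = 60.26 + 55.86 = 116.12 m.
Head difference: h(BH-4) − h(BH-7) = 120.11 − 116.12 = 3.99 m.
Hydraulic gradient: i = |Δh| / L = 3.99 / 917 = 0.00435.
Flow is from higher to lower head: from BH-4 toward BH-7, i.e. toward the south-west.

i ≈ 0.00435; groundwater flows toward the south-west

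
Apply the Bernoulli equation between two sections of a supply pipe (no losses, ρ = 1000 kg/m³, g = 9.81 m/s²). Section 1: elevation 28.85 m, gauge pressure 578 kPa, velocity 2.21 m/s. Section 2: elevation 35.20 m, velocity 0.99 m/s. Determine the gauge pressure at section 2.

Pressure head at 1: ψ₁ = P₁/(ρg) = 578×1000 / (1000 × 9.81) = 58.92 m.
Velocity heads: v₁²/2g = 2.21²/19.62 = 0.249 m; v₂²/2g = 0.99²/19.62 = 0.050 m.
Total head H = z₁ + ψ₁ + v₁²/2g = 28.85 + 58.92 + 0.249 = 88.02 m.
ψ₂ = H − z₂ − v₂²/2g = 88.02 − 35.20 − 0.050 = 52.77 m.
P₂ = ρgψ₂ = 1000 × 9.81 × 52.77 ≈ 518 kPa.

P₂ ≈ 518 kPa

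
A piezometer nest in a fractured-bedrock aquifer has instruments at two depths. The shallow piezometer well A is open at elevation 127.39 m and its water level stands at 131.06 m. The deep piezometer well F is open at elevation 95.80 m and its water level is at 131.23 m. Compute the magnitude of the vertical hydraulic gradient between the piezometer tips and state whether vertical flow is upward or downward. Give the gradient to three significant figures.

Total head at well A: h = 131.06 m (water level in the standpipe).
Total head at well F: h = 131.23 m.
Δh = h(well A) − h(well F) = 131.06 − 131.23 = -0.17 m.
Vertical separation Δz = 127.39 − 95.80 = 31.59 m.
|i_v| = |Δh| / Δz = 0.17 / 31.59 = 0.00538.
Head is higher in the deep piezometer, so vertical flow is upward (discharge condition).

|i_v| ≈ 0.00538; vertical flow is upward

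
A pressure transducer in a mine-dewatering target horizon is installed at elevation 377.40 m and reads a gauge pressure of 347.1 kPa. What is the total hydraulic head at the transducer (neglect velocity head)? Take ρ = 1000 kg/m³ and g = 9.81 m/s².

h ≈ 412.78 m

ψ = P/(ρg) = 347.1×1000 / (1000 × 9.81) = 35.38 m.
h = z + ψ = 377.40 + 35.38 = 412.78 m.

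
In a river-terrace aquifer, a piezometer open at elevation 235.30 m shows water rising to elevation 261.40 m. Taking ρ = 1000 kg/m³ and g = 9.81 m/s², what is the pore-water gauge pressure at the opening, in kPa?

Pressure head ψ = h − z = 261.40 − 235.30 = 26.10 m.
P = ρgψ = 1000 × 9.81 × 26.10 = 256041 Pa ≈ 256 kPa.

P ≈ 256 kPa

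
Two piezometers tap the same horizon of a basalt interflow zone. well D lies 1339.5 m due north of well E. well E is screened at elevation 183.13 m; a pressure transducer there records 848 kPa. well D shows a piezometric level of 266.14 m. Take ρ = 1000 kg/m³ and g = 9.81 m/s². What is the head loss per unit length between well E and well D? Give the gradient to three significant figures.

i ≈ 0.00256 m/m

Pressure head at well E: ψ = P/(ρg) = 848×1000 / (1000 × 9.81) = 86.44 m.
Total head at well E: h = z + ψ = 183.13 + 86.44 = 269.57 m.
Total head at well D: h = 266.14 m (water level in the piezometer is the total head).
Head difference: h(well E) − h(well D) = 269.57 − 266.14 = 3.43 m.
Hydraulic gradient: i = |Δh| / L = 3.43 / 1339.5 = 0.00256.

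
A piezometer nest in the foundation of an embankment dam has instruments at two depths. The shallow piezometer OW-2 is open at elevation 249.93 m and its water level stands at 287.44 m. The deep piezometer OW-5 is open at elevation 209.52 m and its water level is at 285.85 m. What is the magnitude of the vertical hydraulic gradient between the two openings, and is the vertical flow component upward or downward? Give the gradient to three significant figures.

|i_v| ≈ 0.0393; vertical flow is downward

Total head at OW-2: h = 287.44 m (water level in the standpipe).
Total head at OW-5: h = 285.85 m.
Δh = h(OW-2) − h(OW-5) = 287.44 − 285.85 = 1.59 m.
Vertical separation Δz = 249.93 − 209.52 = 40.41 m.
|i_v| = |Δh| / Δz = 1.59 / 40.41 = 0.0393.
Head is higher in the shallow piezometer, so vertical flow is downward (recharge condition).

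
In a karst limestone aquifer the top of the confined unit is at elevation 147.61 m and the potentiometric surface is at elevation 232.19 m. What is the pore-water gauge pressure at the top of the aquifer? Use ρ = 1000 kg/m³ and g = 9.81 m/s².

Pressure head at the aquifer top: ψ = h − z = 232.19 − 147.61 = 84.58 m.
P = ρgψ = 1000 × 9.81 × 84.58 = 829730 Pa ≈ 830 kPa.

P ≈ 830 kPa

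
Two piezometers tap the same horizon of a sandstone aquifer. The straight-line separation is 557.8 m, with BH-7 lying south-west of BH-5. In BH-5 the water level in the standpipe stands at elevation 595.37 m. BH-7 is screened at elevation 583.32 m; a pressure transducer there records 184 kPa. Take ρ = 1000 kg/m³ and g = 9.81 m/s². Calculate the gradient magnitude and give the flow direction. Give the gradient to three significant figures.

i ≈ 0.0120; groundwater flows toward the north-east

Total head at BH-5: h = 595.37 m (water level in the piezometer is the total head).
Pressure head at BH-7: ψ = P/(ρg) = 184×1000 / (1000 × 9.81) = 18.76 m.
Total head at BH-7: h = z + ψ = 583.32 + 18.76 = 602.08 m.
Head difference: h(BH-5) − h(BH-7) = 595.37 − 602.08 = -6.71 m.
Hydraulic gradient: i = |Δh| / L = 6.71 / 557.8 = 0.0120.
Flow is from higher to lower head: from BH-7 toward BH-5, i.e. toward the north-east.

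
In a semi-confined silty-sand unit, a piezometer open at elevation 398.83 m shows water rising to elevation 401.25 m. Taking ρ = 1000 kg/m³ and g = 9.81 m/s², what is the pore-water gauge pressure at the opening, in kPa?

Pressure head ψ = h − z = 401.25 − 398.83 = 2.42 m.
P = ρgψ = 1000 × 9.81 × 2.42 = 23740 Pa ≈ 23.7 kPa.

P ≈ 23.7 kPa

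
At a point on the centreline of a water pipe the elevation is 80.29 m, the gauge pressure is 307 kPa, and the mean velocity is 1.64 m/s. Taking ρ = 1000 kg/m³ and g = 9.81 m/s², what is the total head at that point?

h ≈ 111.72 m

Pressure head ψ = P/(ρg) = 307×1000 / (1000 × 9.81) = 31.29 m.
Velocity head = v²/(2g) = 1.64² / (2 × 9.81) = 0.137 m.
h = z + ψ + v²/(2g) = 80.29 + 31.29 + 0.137 = 111.72 m.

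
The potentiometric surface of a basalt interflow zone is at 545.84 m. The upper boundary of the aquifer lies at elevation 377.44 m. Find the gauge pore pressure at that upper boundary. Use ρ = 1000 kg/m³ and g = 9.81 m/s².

Pressure head at the aquifer top: ψ = h − z = 545.84 − 377.44 = 168.40 m.
P = ρgψ = 1000 × 9.81 × 168.40 = 1652004 Pa ≈ 1650 kPa.

P ≈ 1650 kPa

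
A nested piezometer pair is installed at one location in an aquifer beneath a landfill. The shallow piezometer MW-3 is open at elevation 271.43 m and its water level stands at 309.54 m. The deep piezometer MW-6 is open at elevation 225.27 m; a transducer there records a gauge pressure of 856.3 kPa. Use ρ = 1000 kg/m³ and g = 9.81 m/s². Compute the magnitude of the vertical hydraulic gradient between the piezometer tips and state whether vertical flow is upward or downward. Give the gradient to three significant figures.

|i_v| ≈ 0.0654; vertical flow is upward

Total head at MW-3: h = 309.54 m (water level in the standpipe).
Pressure head at MW-6: ψ = P/(ρg) = 856.3×1000 / (1000 × 9.81) = 87.29 m.
Total head at MW-6: h = z + ψ = 225.27 + 87.29 = 312.56 m.
Δh = h(MW-3) − h(MW-6) = 309.54 − 312.56 = -3.02 m.
Vertical separation Δz = 271.43 − 225.27 = 46.16 m.
|i_v| = |Δh| / Δz = 3.02 / 46.16 = 0.0654.
Head is higher in the deep piezometer, so vertical flow is upward (discharge condition).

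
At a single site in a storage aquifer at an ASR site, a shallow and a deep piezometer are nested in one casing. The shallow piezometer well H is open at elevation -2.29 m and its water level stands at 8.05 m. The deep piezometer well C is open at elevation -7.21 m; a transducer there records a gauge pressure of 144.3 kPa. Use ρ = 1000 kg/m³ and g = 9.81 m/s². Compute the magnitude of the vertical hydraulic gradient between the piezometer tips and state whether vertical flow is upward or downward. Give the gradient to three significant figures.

Total head at well H: h = 8.05 m (water level in the standpipe).
Pressure head at well C: ψ = P/(ρg) = 144.3×1000 / (1000 × 9.81) = 14.71 m.
Total head at well C: h = z + ψ = -7.21 + 14.71 = 7.50 m.
Δh = h(well H) − h(well C) = 8.05 − 7.50 = 0.55 m.
Vertical separation Δz = -2.29 − (-7.21) = 4.92 m.
|i_v| = |Δh| / Δz = 0.55 / 4.92 = 0.112.
Head is higher in the shallow piezometer, so vertical flow is downward (recharge condition).

|i_v| ≈ 0.112; vertical flow is downward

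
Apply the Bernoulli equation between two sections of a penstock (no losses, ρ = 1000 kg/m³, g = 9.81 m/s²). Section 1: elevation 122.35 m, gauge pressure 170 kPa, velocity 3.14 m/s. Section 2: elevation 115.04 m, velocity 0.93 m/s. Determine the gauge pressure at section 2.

Pressure head at 1: ψ₁ = P₁/(ρg) = 170×1000 / (1000 × 9.81) = 17.33 m.
Velocity heads: v₁²/2g = 3.14²/19.62 = 0.503 m; v₂²/2g = 0.93²/19.62 = 0.044 m.
Total head H = z₁ + ψ₁ + v₁²/2g = 122.35 + 17.33 + 0.503 = 140.18 m.
ψ₂ = H − z₂ − v₂²/2g = 140.18 − 115.04 − 0.044 = 25.10 m.
P₂ = ρgψ₂ = 1000 × 9.81 × 25.10 ≈ 246 kPa.

P₂ ≈ 246 kPa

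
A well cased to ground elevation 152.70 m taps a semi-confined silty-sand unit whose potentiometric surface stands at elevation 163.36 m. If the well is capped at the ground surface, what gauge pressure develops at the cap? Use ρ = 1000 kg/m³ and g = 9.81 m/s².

Head above the cap: Δh = 163.36 − 152.70 = 10.66 m.
P = ρgΔh = 1000 × 9.81 × 10.66 = 104575 Pa ≈ 105 kPa.

P ≈ 105 kPa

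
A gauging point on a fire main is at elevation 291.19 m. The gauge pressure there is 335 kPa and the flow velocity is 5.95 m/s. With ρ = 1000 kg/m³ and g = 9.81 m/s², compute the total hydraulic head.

Pressure head ψ = P/(ρg) = 335×1000 / (1000 × 9.81) = 34.15 m.
Velocity head = v²/(2g) = 5.95² / (2 × 9.81) = 1.804 m.
h = z + ψ + v²/(2g) = 291.19 + 34.15 + 1.804 = 327.14 m.

h ≈ 327.14 m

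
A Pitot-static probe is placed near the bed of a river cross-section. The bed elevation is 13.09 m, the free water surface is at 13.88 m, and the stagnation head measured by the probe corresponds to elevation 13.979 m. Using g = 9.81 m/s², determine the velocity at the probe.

Near the bed, under hydrostatic conditions, the piezometric head (z + ψ) equals the free-surface elevation, 13.88 m.
Velocity head = total − piezometric = 13.979 − 13.88 = 0.099 m.
v = √(2g·h_v) = √(2 × 9.81 × 0.099) = 1.39 m/s.

v ≈ 1.39 m/s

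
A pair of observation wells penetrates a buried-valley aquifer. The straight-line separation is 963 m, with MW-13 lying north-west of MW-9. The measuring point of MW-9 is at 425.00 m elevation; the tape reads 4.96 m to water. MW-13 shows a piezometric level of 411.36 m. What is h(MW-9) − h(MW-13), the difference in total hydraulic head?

Δh ≈ 8.68 m

Total head at MW-9: h = 425.00 − 4.96 = 420.04 m.
Total head at MW-13: h = 411.36 m (water level in the piezometer is the total head).
Head difference: h(MW-9) − h(MW-13) = 420.04 − 411.36 = 8.68 m.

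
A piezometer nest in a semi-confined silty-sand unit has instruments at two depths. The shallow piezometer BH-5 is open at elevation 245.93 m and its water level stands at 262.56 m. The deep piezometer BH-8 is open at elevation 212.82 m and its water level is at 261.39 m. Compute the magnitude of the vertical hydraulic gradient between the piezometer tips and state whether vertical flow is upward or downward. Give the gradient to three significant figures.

|i_v| ≈ 0.0353; vertical flow is downward

Total head at BH-5: h = 262.56 m (water level in the standpipe).
Total head at BH-8: h = 261.39 m.
Δh = h(BH-5) − h(BH-8) = 262.56 − 261.39 = 1.17 m.
Vertical separation Δz = 245.93 − 212.82 = 33.11 m.
|i_v| = |Δh| / Δz = 1.17 / 33.11 = 0.0353.
Head is higher in the shallow piezometer, so vertical flow is downward (recharge condition).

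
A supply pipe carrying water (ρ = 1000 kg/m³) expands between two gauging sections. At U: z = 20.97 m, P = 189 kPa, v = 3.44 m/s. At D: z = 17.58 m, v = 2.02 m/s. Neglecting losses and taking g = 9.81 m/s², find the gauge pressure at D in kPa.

Pressure head at U: ψ₁ = P₁/(ρg) = 189×1000 / (1000 × 9.81) = 19.27 m.
Velocity heads: v₁²/2g = 3.44²/19.62 = 0.603 m; v₂²/2g = 2.02²/19.62 = 0.208 m.
Total head H = z₁ + ψ₁ + v₁²/2g = 20.97 + 19.27 + 0.603 = 40.84 m.
ψ₂ = H − z₂ − v₂²/2g = 40.84 − 17.58 − 0.208 = 23.05 m.
P₂ = ρgψ₂ = 1000 × 9.81 × 23.05 ≈ 226 kPa.

P₂ ≈ 226 kPa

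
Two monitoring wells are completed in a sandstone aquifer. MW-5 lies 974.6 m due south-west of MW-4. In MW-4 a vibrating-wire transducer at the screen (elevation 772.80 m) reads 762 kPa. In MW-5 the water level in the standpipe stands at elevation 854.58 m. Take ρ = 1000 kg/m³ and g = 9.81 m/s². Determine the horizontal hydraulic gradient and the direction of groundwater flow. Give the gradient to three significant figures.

i ≈ 0.00421; groundwater flows toward the north-east

Pressure head at MW-4: ψ = P/(ρg) = 762×1000 / (1000 × 9.81) = 77.68 m.
Total head at MW-4: h = z + ψ = 772.80 + 77.68 = 850.48 m.
Total head at MW-5: h = 854.58 m (water level in the piezometer is the total head).
Head difference: h(MW-4) − h(MW-5) = 850.48 − 854.58 = -4.10 m.
Hydraulic gradient: i = |Δh| / L = 4.10 / 974.6 = 0.00421.
Flow is from higher to lower head: from MW-5 toward MW-4, i.e. toward the north-east.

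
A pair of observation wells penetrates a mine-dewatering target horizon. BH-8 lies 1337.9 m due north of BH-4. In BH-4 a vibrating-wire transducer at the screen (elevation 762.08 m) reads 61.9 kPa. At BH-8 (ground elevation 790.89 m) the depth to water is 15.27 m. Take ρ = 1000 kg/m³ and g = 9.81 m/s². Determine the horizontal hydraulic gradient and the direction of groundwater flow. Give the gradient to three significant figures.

Pressure head at BH-4: ψ = P/(ρg) = 61.9×1000 / (1000 × 9.81) = 6.31 m.
Total head at BH-4: h = z + ψ = 762.08 + 6.31 = 768.39 m.
Total head at BH-8: h = 790.89 − 15.27 = 775.62 m.
Head difference: h(BH-4) − h(BH-8) = 768.39 − 775.62 = -7.23 m.
Hydraulic gradient: i = |Δh| / L = 7.23 / 1337.9 = 0.00540.
Flow is from higher to lower head: from BH-8 toward BH-4, i.e. toward the south.

i ≈ 0.00540; groundwater flows toward the south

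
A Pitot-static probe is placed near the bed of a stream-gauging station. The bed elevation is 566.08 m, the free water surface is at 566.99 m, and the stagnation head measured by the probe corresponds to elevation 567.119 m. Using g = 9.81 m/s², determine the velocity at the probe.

v ≈ 1.59 m/s

Near the bed, under hydrostatic conditions, the piezometric head (z + ψ) equals the free-surface elevation, 566.99 m.
Velocity head = total − piezometric = 567.119 − 566.99 = 0.129 m.
v = √(2g·h_v) = √(2 × 9.81 × 0.129) = 1.59 m/s.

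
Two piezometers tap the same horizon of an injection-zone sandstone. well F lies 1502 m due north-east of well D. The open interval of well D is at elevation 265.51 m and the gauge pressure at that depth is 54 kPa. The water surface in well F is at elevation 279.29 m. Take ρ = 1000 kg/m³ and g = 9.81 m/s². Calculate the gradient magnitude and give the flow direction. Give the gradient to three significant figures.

i ≈ 0.00551; groundwater flows toward the south-west

Pressure head at well D: ψ = P/(ρg) = 54×1000 / (1000 × 9.81) = 5.50 m.
Total head at well D: h = z + ψ = 265.51 + 5.50 = 271.01 m.
Total head at well F: h = 279.29 m (water level in the piezometer is the total head).
Head difference: h(well D) − h(well F) = 271.01 − 279.29 = -8.28 m.
Hydraulic gradient: i = |Δh| / L = 8.28 / 1502 = 0.00551.
Flow is from higher to lower head: from well F toward well D, i.e. toward the south-west.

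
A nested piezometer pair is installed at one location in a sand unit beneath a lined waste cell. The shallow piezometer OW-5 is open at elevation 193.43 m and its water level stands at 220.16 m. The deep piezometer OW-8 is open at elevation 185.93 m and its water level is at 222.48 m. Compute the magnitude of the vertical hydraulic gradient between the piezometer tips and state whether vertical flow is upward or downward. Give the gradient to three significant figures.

Total head at OW-5: h = 220.16 m (water level in the standpipe).
Total head at OW-8: h = 222.48 m.
Δh = h(OW-5) − h(OW-8) = 220.16 − 222.48 = -2.32 m.
Vertical separation Δz = 193.43 − 185.93 = 7.50 m.
|i_v| = |Δh| / Δz = 2.32 / 7.50 = 0.309.
Head is higher in the deep piezometer, so vertical flow is upward (discharge condition).

|i_v| ≈ 0.309; vertical flow is upward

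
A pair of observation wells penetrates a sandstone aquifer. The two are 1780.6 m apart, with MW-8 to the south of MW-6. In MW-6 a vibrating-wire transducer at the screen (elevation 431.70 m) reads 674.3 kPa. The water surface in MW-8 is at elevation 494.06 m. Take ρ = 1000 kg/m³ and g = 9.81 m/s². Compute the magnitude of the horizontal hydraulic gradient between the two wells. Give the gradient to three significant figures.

i ≈ 0.00358

Pressure head at MW-6: ψ = P/(ρg) = 674.3×1000 / (1000 × 9.81) = 68.74 m.
Total head at MW-6: h = z + ψ = 431.70 + 68.74 = 500.44 m.
Total head at MW-8: h = 494.06 m (water level in the piezometer is the total head).
Head difference: h(MW-6) − h(MW-8) = 500.44 − 494.06 = 6.38 m.
Hydraulic gradient: i = |Δh| / L = 6.38 / 1780.6 = 0.00358.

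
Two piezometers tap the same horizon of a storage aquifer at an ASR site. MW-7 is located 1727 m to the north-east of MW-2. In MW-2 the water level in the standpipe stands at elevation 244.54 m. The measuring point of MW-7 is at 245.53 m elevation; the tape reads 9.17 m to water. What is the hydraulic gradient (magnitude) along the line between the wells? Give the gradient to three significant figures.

i ≈ 0.00474

Total head at MW-2: h = 244.54 m (water level in the piezometer is the total head).
Total head at MW-7: h = 245.53 − 9.17 = 236.36 m.
Head difference: h(MW-2) − h(MW-7) = 244.54 − 236.36 = 8.18 m.
Hydraulic gradient: i = |Δh| / L = 8.18 / 1727 = 0.00474.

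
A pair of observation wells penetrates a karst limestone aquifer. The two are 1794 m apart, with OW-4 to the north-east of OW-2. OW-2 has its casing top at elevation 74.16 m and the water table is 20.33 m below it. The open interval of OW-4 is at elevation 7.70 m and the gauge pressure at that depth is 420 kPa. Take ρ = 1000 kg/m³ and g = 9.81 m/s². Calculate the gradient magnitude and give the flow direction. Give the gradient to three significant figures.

Total head at OW-2: h = 74.16 − 20.33 = 53.83 m.
Pressure head at OW-4: ψ = P/(ρg) = 420×1000 / (1000 × 9.81) = 42.81 m.
Total head at OW-4: h = z + ψ = 7.70 + 42.81 = 50.51 m.
Head difference: h(OW-2) − h(OW-4) = 53.83 − 50.51 = 3.32 m.
Hydraulic gradient: i = |Δh| / L = 3.32 / 1794 = 0.00185.
Flow is from higher to lower head: from OW-2 toward OW-4, i.e. toward the north-east.

i ≈ 0.00185; groundwater flows toward the north-east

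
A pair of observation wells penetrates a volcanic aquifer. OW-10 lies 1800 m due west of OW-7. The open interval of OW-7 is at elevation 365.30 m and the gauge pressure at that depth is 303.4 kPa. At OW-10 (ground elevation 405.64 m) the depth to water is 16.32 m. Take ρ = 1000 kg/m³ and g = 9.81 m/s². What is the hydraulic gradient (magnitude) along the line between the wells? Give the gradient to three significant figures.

i ≈ 0.00384

Pressure head at OW-7: ψ = P/(ρg) = 303.4×1000 / (1000 × 9.81) = 30.93 m.
Total head at OW-7: h = z + ψ = 365.30 + 30.93 = 396.23 m.
Total head at OW-10: h = 405.64 − 16.32 = 389.32 m.
Head difference: h(OW-7) − h(OW-10) = 396.23 − 389.32 = 6.91 m.
Hydraulic gradient: i = |Δh| / L = 6.91 / 1800 = 0.00384.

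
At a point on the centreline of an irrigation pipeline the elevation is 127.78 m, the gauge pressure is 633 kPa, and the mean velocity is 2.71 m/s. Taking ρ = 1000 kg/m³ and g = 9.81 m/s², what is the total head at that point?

h ≈ 192.68 m

Pressure head ψ = P/(ρg) = 633×1000 / (1000 × 9.81) = 64.53 m.
Velocity head = v²/(2g) = 2.71² / (2 × 9.81) = 0.374 m.
h = z + ψ + v²/(2g) = 127.78 + 64.53 + 0.374 = 192.68 m.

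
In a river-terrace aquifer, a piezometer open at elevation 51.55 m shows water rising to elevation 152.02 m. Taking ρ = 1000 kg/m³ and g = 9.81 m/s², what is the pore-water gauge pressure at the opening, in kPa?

Pressure head ψ = h − z = 152.02 − 51.55 = 100.47 m.
P = ρgψ = 1000 × 9.81 × 100.47 = 985611 Pa ≈ 986 kPa.

P ≈ 986 kPa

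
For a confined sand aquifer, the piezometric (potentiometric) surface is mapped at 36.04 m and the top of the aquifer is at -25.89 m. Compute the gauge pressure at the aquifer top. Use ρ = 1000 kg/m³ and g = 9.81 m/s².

P ≈ 608 kPa

Pressure head at the aquifer top: ψ = h − z = 36.04 − (-25.89) = 61.93 m.
P = ρgψ = 1000 × 9.81 × 61.93 = 607533 Pa ≈ 608 kPa.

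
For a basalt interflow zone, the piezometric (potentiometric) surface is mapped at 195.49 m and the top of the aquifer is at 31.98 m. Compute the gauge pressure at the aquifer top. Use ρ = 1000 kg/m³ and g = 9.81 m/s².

Pressure head at the aquifer top: ψ = h − z = 195.49 − 31.98 = 163.51 m.
P = ρgψ = 1000 × 9.81 × 163.51 = 1604033 Pa ≈ 1600 kPa.

P ≈ 1600 kPa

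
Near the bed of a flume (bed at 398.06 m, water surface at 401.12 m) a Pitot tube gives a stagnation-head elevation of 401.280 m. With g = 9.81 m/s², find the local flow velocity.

v ≈ 1.77 m/s

Near the bed, under hydrostatic conditions, the piezometric head (z + ψ) equals the free-surface elevation, 401.12 m.
Velocity head = total − piezometric = 401.280 − 401.12 = 0.160 m.
v = √(2g·h_v) = √(2 × 9.81 × 0.160) = 1.77 m/s.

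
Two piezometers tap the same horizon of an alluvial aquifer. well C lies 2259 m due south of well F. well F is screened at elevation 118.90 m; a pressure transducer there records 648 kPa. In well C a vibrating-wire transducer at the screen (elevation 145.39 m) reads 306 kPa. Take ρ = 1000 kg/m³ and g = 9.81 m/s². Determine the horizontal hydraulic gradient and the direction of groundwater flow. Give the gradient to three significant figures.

i ≈ 0.00371; groundwater flows toward the south

Pressure head at well F: ψ = P/(ρg) = 648×1000 / (1000 × 9.81) = 66.06 m.
Total head at well F: h = z + ψ = 118.90 + 66.06 = 184.96 m.
Pressure head at well C: ψ = P/(ρg) = 306×1000 / (1000 × 9.81) = 31.19 m.
Total head at well C: h = z + ψ = 145.39 + 31.19 = 176.58 m.
Head difference: h(well F) − h(well C) = 184.96 − 176.58 = 8.38 m.
Hydraulic gradient: i = |Δh| / L = 8.38 / 2259 = 0.00371.
Flow is from higher to lower head: from well F toward well C, i.e. toward the south.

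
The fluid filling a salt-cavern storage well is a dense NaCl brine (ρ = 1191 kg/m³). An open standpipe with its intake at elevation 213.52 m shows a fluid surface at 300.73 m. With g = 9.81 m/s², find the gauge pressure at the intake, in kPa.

P ≈ 1020 kPa

Pressure head ψ = h − z = 300.73 − 213.52 = 87.21 m.
P = ρgψ = 1191 × 9.81 × 87.21 = 1018936 Pa ≈ 1020 kPa.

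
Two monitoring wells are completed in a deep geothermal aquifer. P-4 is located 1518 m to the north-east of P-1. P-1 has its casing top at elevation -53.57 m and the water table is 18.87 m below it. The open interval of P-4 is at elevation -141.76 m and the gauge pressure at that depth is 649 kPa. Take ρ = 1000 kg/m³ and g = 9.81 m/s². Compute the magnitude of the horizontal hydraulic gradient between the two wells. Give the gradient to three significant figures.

i ≈ 0.00208

Total head at P-1: h = -53.57 − 18.87 = -72.44 m.
Pressure head at P-4: ψ = P/(ρg) = 649×1000 / (1000 × 9.81) = 66.16 m.
Total head at P-4: h = z + ψ = -141.76 + 66.16 = -75.60 m.
Head difference: h(P-1) − h(P-4) = -72.44 − (-75.60) = 3.16 m.
Hydraulic gradient: i = |Δh| / L = 3.16 / 1518 = 0.00208.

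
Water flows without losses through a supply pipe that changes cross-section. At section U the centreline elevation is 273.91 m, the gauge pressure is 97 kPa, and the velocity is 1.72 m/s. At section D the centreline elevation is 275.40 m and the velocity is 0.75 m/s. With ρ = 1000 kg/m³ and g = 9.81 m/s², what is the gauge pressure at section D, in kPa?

Pressure head at U: ψ₁ = P₁/(ρg) = 97×1000 / (1000 × 9.81) = 9.89 m.
Velocity heads: v₁²/2g = 1.72²/19.62 = 0.151 m; v₂²/2g = 0.75²/19.62 = 0.029 m.
Total head H = z₁ + ψ₁ + v₁²/2g = 273.91 + 9.89 + 0.151 = 283.95 m.
ψ₂ = H − z₂ − v₂²/2g = 283.95 − 275.40 − 0.029 = 8.52 m.
P₂ = ρgψ₂ = 1000 × 9.81 × 8.52 ≈ 83.6 kPa.

P₂ ≈ 83.6 kPa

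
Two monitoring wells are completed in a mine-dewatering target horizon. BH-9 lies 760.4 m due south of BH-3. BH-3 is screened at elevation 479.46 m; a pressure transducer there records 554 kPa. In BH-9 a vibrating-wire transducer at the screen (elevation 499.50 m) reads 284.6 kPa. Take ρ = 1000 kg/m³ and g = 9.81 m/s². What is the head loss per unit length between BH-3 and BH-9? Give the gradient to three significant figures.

Pressure head at BH-3: ψ = P/(ρg) = 554×1000 / (1000 × 9.81) = 56.47 m.
Total head at BH-3: h = z + ψ = 479.46 + 56.47 = 535.93 m.
Pressure head at BH-9: ψ = P/(ρg) = 284.6×1000 / (1000 × 9.81) = 29.01 m.
Total head at BH-9: h = z + ψ = 499.50 + 29.01 = 528.51 m.
Head difference: h(BH-3) − h(BH-9) = 535.93 − 528.51 = 7.42 m.
Hydraulic gradient: i = |Δh| / L = 7.42 / 760.4 = 0.00976.

i ≈ 0.00976 m/m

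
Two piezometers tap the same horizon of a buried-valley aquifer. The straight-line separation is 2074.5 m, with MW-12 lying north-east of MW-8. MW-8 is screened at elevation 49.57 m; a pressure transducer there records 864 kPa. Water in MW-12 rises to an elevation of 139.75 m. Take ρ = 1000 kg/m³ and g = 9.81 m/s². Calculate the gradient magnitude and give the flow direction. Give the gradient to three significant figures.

i ≈ 0.00102; groundwater flows toward the south-west

Pressure head at MW-8: ψ = P/(ρg) = 864×1000 / (1000 × 9.81) = 88.07 m.
Total head at MW-8: h = z + ψ = 49.57 + 88.07 = 137.64 m.
Total head at MW-12: h = 139.75 m (water level in the piezometer is the total head).
Head difference: h(MW-8) − h(MW-12) = 137.64 − 139.75 = -2.11 m.
Hydraulic gradient: i = |Δh| / L = 2.11 / 2074.5 = 0.00102.
Flow is from higher to lower head: from MW-12 toward MW-8, i.e. toward the south-west.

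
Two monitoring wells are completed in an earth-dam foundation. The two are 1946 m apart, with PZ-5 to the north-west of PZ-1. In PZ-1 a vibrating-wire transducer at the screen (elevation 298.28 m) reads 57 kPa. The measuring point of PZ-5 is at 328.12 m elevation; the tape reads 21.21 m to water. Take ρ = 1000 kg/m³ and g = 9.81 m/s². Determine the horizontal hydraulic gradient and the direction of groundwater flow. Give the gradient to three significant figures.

Pressure head at PZ-1: ψ = P/(ρg) = 57×1000 / (1000 × 9.81) = 5.81 m.
Total head at PZ-1: h = z + ψ = 298.28 + 5.81 = 304.09 m.
Total head at PZ-5: h = 328.12 − 21.21 = 306.91 m.
Head difference: h(PZ-1) − h(PZ-5) = 304.09 − 306.91 = -2.82 m.
Hydraulic gradient: i = |Δh| / L = 2.82 / 1946 = 0.00145.
Flow is from higher to lower head: from PZ-5 toward PZ-1, i.e. toward the south-east.

i ≈ 0.00145; groundwater flows toward the south-east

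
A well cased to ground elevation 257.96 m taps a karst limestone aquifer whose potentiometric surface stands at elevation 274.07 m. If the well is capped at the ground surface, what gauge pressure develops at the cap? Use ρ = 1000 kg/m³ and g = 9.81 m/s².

Head above the cap: Δh = 274.07 − 257.96 = 16.11 m.
P = ρgΔh = 1000 × 9.81 × 16.11 = 158039 Pa ≈ 158 kPa.

P ≈ 158 kPa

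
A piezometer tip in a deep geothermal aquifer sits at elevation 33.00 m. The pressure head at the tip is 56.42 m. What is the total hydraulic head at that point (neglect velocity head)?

h ≈ 89.42 m

h = z + ψ = 33.00 + 56.42 = 89.42 m.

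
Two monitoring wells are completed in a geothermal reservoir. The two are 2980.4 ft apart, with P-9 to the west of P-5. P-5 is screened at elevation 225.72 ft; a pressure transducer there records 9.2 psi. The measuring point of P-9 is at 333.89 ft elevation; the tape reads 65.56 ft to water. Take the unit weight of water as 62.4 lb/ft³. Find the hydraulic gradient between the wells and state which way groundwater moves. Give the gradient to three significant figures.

i ≈ 0.00717; groundwater flows toward the east

Pressure head at P-5: ψ = 144·P/γ = 144 × 9.2 / 62.4 = 21.23 ft.
Total head at P-5: h = z + ψ = 225.72 + 21.23 = 246.95 ft.
Total head at P-9: h = 333.89 − 65.56 = 268.33 ft.
Head difference: h(P-5) − h(P-9) = 246.95 − 268.33 = -21.38 ft.
Hydraulic gradient: i = |Δh| / L = 21.38 / 2980.4 = 0.00717.
Flow is from higher to lower head: from P-9 toward P-5, i.e. toward the east.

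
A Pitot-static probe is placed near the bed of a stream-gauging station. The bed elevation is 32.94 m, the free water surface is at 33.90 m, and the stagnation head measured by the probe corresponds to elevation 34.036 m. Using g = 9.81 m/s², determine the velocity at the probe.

Near the bed, under hydrostatic conditions, the piezometric head (z + ψ) equals the free-surface elevation, 33.90 m.
Velocity head = total − piezometric = 34.036 − 33.90 = 0.136 m.
v = √(2g·h_v) = √(2 × 9.81 × 0.136) = 1.63 m/s.

v ≈ 1.63 m/s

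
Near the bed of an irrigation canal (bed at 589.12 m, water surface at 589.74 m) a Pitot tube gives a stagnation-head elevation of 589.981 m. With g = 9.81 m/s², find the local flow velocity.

v ≈ 2.17 m/s

Near the bed, under hydrostatic conditions, the piezometric head (z + ψ) equals the free-surface elevation, 589.74 m.
Velocity head = total − piezometric = 589.981 − 589.74 = 0.241 m.
v = √(2g·h_v) = √(2 × 9.81 × 0.241) = 2.17 m/s.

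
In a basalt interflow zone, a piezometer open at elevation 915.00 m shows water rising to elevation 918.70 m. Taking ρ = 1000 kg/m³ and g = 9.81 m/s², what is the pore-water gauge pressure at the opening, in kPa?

Pressure head ψ = h − z = 918.70 − 915.00 = 3.70 m.
P = ρgψ = 1000 × 9.81 × 3.70 = 36297 Pa ≈ 36.3 kPa.

P ≈ 36.3 kPa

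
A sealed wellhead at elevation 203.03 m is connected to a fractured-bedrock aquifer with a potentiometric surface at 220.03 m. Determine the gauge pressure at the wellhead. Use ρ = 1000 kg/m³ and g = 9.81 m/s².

P ≈ 167 kPa

Head above the cap: Δh = 220.03 − 203.03 = 17.00 m.
P = ρgΔh = 1000 × 9.81 × 17.00 = 166770 Pa ≈ 167 kPa.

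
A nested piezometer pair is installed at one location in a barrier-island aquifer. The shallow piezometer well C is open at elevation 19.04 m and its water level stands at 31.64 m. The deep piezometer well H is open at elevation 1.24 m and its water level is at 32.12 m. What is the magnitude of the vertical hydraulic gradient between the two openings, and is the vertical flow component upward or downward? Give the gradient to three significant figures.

|i_v| ≈ 0.0270; vertical flow is upward

Total head at well C: h = 31.64 m (water level in the standpipe).
Total head at well H: h = 32.12 m.
Δh = h(well C) − h(well H) = 31.64 − 32.12 = -0.48 m.
Vertical separation Δz = 19.04 − 1.24 = 17.80 m.
|i_v| = |Δh| / Δz = 0.48 / 17.80 = 0.0270.
Head is higher in the deep piezometer, so vertical flow is upward (discharge condition).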